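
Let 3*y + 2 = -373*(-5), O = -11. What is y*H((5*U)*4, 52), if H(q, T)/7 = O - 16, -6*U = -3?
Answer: -117369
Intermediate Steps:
U = ½ (U = -⅙*(-3) = ½ ≈ 0.50000)
y = 621 (y = -⅔ + (-373*(-5))/3 = -⅔ + (⅓)*1865 = -⅔ + 1865/3 = 621)
H(q, T) = -189 (H(q, T) = 7*(-11 - 16) = 7*(-27) = -189)
y*H((5*U)*4, 52) = 621*(-189) = -117369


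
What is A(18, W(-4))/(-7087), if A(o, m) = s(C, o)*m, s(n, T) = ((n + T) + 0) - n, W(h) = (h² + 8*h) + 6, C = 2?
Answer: 180/7087 ≈ 0.025399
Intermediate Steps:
W(h) = 6 + h² + 8*h
s(n, T) = T (s(n, T) = ((T + n) + 0) - n = (T + n) - n = T)
A(o, m) = m*o (A(o, m) = o*m = m*o)
A(18, W(-4))/(-7087) = ((6 + (-4)² + 8*(-4))*18)/(-7087) = ((6 + 16 - 32)*18)*(-1/7087) = -10*18*(-1/7087) = -180*(-1/7087) = 180/7087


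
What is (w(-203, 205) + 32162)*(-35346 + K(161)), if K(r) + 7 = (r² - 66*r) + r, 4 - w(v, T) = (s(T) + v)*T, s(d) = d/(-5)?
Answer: -1635254842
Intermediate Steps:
s(d) = -d/5 (s(d) = d*(-⅕) = -d/5)
w(v, T) = 4 - T*(v - T/5) (w(v, T) = 4 - (-T/5 + v)*T = 4 - (v - T/5)*T = 4 - T*(v - T/5))
K(r) = -7 + r² - 65*r (K(r) = -7 + ((r² - 66*r) + r) = -7 + (r² - 65*r) = -7 + r² - 65*r)
(w(-203, 205) + 32162)*(-35346 + K(161)) = ((4 + (⅕)*205² - 1*205*(-203)) + 32162)*(-35346 + (-7 + 161² - 65*161)) = ((4 + (⅕)*42025 + 41615) + 32162)*(-35346 + (-7 + 25921 - 10465)) = ((4 + 8405 + 41615) + 32162)*(-35346 + 15449) = (50024 + 32162)*(-19897) = 82186*(-19897) = -1635254842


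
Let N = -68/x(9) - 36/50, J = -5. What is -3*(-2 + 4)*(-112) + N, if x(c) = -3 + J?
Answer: 33989/50 ≈ 679.78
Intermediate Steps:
x(c) = -8 (x(c) = -3 - 5 = -8)
N = 389/50 (N = -68/(-8) - 36/50 = -68*(-1/8) - 36*1/50 = 17/2 - 18/25 = 389/50 ≈ 7.7800)
-3*(-2 + 4)*(-112) + N = -3*(-2 + 4)*(-112) + 389/50 = -3*2*(-112) + 389/50 = -6*(-112) + 389/50 = 672 + 389/50 = 33989/50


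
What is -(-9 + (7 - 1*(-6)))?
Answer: -4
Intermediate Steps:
-(-9 + (7 - 1*(-6))) = -(-9 + (7 + 6)) = -(-9 + 13) = -1*4 = -4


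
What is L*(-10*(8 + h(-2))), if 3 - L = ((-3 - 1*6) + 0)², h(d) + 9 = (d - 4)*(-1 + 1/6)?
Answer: 3120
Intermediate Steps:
h(d) = -17/3 - 5*d/6 (h(d) = -9 + (d - 4)*(-1 + 1/6) = -9 + (-4 + d)*(-1 + ⅙) = -9 + (-4 + d)*(-⅚) = -9 + (10/3 - 5*d/6) = -17/3 - 5*d/6)
L = -78 (L = 3 - ((-3 - 1*6) + 0)² = 3 - ((-3 - 6) + 0)² = 3 - (-9 + 0)² = 3 - 1*(-9)² = 3 - 1*81 = 3 - 81 = -78)
L*(-10*(8 + h(-2))) = -(-780)*(8 + (-17/3 - ⅚*(-2))) = -(-780)*(8 + (-17/3 + 5/3)) = -(-780)*(8 - 4) = -(-780)*4 = -78*(-40) = 3120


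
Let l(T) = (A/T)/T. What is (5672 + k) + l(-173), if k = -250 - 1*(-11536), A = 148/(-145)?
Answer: 73592717242/4339705 ≈ 16958.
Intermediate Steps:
A = -148/145 (A = 148*(-1/145) = -148/145 ≈ -1.0207)
l(T) = -148/(145*T²) (l(T) = (-148/(145*T))/T = -148/(145*T²))
k = 11286 (k = -250 + 11536 = 11286)
(5672 + k) + l(-173) = (5672 + 11286) - 148/145/(-173)² = 16958 - 148/145*1/29929 = 16958 - 148/4339705 = 73592717242/4339705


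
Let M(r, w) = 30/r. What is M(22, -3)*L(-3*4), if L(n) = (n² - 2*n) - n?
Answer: 2700/11 ≈ 245.45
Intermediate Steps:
L(n) = n² - 3*n
M(22, -3)*L(-3*4) = (30/22)*((-3*4)*(-3 - 3*4)) = (30*(1/22))*(-12*(-3 - 12)) = 15*(-12*(-15))/11 = (15/11)*180 = 2700/11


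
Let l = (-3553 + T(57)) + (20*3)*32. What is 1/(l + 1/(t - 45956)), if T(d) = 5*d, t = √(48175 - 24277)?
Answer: -948960579060/1279198881222443 + √23898/3837596643667329 ≈ -0.00074184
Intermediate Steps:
t = √23898 ≈ 154.59
l = -1348 (l = (-3553 + 5*57) + (20*3)*32 = (-3553 + 285) + 60*32 = -3268 + 1920 = -1348)
1/(l + 1/(t - 45956)) = 1/(-1348 + 1/(√23898 - 45956)) = 1/(-1348 + 1/(-45956 + √23898))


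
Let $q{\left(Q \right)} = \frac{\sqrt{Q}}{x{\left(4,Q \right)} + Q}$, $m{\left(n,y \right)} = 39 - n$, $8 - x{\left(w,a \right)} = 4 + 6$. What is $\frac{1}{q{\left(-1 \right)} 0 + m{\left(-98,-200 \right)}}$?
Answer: $\frac{1}{137} \approx 0.0072993$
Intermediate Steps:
$x{\left(w,a \right)} = -2$ ($x{\left(w,a \right)} = 8 - \left(4 + 6\right) = 8 - 10 = -2$)
$q{\left(Q \right)} = \frac{\sqrt{Q}}{-2 + Q}$
$\frac{1}{q{\left(-1 \right)} 0 + m{\left(-98,-200 \right)}} = \frac{1}{\frac{\sqrt{-1}}{-2 - 1} \cdot 0 + \left(39 - -98\right)} = \frac{1}{\frac{i}{-3} \cdot 0 + \left(39 + 98\right)} = \frac{1}{i \left(- \frac{1}{3}\right) 0 + 137} = \frac{1}{- \frac{i}{3} \cdot 0 + 137} = \frac{1}{0 + 137} = \frac{1}{137}$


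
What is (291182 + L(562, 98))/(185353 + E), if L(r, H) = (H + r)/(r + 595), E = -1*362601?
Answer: -168449117/102537968 ≈ -1.6428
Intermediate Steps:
E = -362601
L(r, H) = (H + r)/(595 + r)
(291182 + L(562, 98))/(185353 + E) = (291182 + (98 + 562)/(595 + 562))/(185353 - 362601) = (291182 + 660/1157)/(-177248) = (291182 + (1/1157)*660)*(-1/177248) = (291182 + 660/1157)*(-1/177248) = (336898234/1157)*(-1/177248) = -168449117/102537968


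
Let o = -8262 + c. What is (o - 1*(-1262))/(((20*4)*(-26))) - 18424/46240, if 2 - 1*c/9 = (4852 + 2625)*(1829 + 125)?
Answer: 4750317393/75140 ≈ 63220.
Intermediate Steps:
c = -131490504 (c = 18 - 9*(4852 + 2625)*(1829 + 125) = 18 - 67293*1954 = 18 - 9*14610058 = 18 - 131490522 = -131490504)
o = -131498766 (o = -8262 - 131490504 = -131498766)
(o - 1*(-1262))/(((20*4)*(-26))) - 18424/46240 = (-131498766 - 1*(-1262))/(((20*4)*(-26))) - 18424/46240 = (-131498766 + 1262)/((80*(-26))) - 18424*1/46240 = -131497504/(-2080) - 2303/5780 = -131497504*(-1/2080) - 2303/5780 = 4109297/65 - 2303/5780 = 4750317393/75140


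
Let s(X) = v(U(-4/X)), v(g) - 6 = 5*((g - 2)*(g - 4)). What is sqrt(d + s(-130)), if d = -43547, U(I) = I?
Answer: I*sqrt(183795605)/65 ≈ 208.57*I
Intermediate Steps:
v(g) = 6 + 5*(-4 + g)*(-2 + g) (v(g) = 6 + 5*((g - 2)*(g - 4)) = 6 + 5*((-2 + g)*(-4 + g)) = 6 + 5*((-4 + g)*(-2 + g)) = 6 + 5*(-4 + g)*(-2 + g))
s(X) = 46 + 80/X**2 + 120/X (s(X) = 46 - (-120)/X + 5*(-4/X)**2 = 46 + 120/X + 5*(16/X**2) = 46 + 120/X + 80/X**2 = 46 + 80/X**2 + 120/X)
sqrt(d + s(-130)) = sqrt(-43547 + (46 + 80/(-130)**2 + 120/(-130))) = sqrt(-43547 + (46 + 80*(1/16900) + 120*(-1/130))) = sqrt(-43547 + (46 + 4/845 - 12/13)) = sqrt(-43547 + 38094/845) = sqrt(-36759121/845) = I*sqrt(183795605)/65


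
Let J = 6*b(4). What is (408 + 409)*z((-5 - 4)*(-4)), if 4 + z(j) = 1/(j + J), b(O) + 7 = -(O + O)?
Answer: -177289/54 ≈ -3283.1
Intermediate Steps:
b(O) = -7 - 2*O (b(O) = -7 - (O + O) = -7 - 2*O)
J = -90 (J = 6*(-7 - 2*4) = 6*(-7 - 8) = 6*(-15) = -90)
z(j) = -4 + 1/(-90 + j) (z(j) = -4 + 1/(j - 90) = -4 + 1/(-90 + j))
(408 + 409)*z((-5 - 4)*(-4)) = (408 + 409)*((361 - 4*(-5 - 4)*(-4))/(-90 + (-5 - 4)*(-4))) = 817*((361 - (-36)*(-4))/(-90 - 9*(-4))) = 817*((361 - 4*36)/(-90 + 36)) = 817*((361 - 144)/(-54)) = 817*(-1/54*217) = 817*(-217/54) = -177289/54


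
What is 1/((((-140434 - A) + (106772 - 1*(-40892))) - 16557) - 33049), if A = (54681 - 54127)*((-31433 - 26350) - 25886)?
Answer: 1/46310250 ≈ 2.1593e-8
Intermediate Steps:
A = -46352626 (A = 554*(-57783 - 25886) = 554*(-83669) = -46352626)
1/((((-140434 - A) + (106772 - 1*(-40892))) - 16557) - 33049) = 1/((((-140434 - 1*(-46352626)) + (106772 - 1*(-40892))) - 16557) - 33049) = 1/((((-140434 + 46352626) + (106772 + 40892)) - 16557) - 33049) = 1/(((46212192 + 147664) - 16557) - 33049) = 1/((46359856 - 16557) - 33049) = 1/(46343299 - 33049) = 1/46310250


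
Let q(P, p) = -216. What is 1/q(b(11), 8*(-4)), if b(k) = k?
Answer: -1/216 ≈ -0.0046296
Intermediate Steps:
1/q(b(11), 8*(-4)) = 1/(-216) = -1/216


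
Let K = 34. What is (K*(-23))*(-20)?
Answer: 15640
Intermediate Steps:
(K*(-23))*(-20) = (34*(-23))*(-20) = -782*(-20) = 15640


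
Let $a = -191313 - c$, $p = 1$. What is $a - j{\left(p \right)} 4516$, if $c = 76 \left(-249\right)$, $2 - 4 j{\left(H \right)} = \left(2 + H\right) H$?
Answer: $-171260$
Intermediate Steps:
$j{\left(H \right)} = \frac{1}{2} - \frac{H \left(2 + H\right)}{4}$ ($j{\left(H \right)} = \frac{1}{2} - \frac{\left(2 + H\right) H}{4} = \frac{1}{2} - \frac{H \left(2 + H\right)}{4}$)
$c = -18924$
$a = -172389$ ($a = -191313 - -18924 = -191313 + 18924 = -172389$)
$a - j{\left(p \right)} 4516 = -172389 - \left(\frac{1}{2} - \frac{1}{2} - \frac{1^{2}}{4}\right) 4516 = -172389 - \left(\frac{1}{2} - \frac{1}{2} - \frac{1}{4}\right) 4516 = -172389 - \left(- \frac{1}{4}\right) 4516 = -172389 - -1129 = -172389 + 1129 = -171260$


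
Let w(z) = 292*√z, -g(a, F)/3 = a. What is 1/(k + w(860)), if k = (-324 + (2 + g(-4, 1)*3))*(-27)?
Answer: -3861/6848878 + 146*√215/3424439 ≈ 6.1406e-5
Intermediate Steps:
g(a, F) = -3*a
k = 7722 (k = (-324 + (2 - 3*(-4)*3))*(-27) = (-324 + (2 + 12*3))*(-27) = (-324 + (2 + 36))*(-27) = (-324 + 38)*(-27) = -286*(-27) = 7722)
1/(k + w(860)) = 1/(7722 + 292*√860) = 1/(7722 + 292*(2*√215)) = 1/(7722 + 584*√215)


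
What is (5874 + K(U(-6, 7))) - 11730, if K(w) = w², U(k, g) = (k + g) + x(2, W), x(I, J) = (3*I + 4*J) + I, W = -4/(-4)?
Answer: -5687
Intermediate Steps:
W = 1 (W = -4*(-¼) = 1)
x(I, J) = 4*I + 4*J
U(k, g) = 12 + g + k (U(k, g) = (k + g) + (4*2 + 4*1) = (g + k) + (8 + 4) = (g + k) + 12 = 12 + g + k)
(5874 + K(U(-6, 7))) - 11730 = (5874 + (12 + 7 - 6)²) - 11730 = (5874 + 13²) - 11730 = (5874 + 169) - 11730 = 6043 - 11730 = -5687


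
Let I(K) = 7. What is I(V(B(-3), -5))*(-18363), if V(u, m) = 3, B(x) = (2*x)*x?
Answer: -128541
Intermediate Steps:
B(x) = 2*x²
I(V(B(-3), -5))*(-18363) = 7*(-18363) = -128541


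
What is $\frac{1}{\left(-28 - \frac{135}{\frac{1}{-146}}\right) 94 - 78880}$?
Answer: $\frac{1}{1771228} \approx 5.6458 \cdot 10^{-7}$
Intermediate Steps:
$\frac{1}{\left(-28 - \frac{135}{\frac{1}{-146}}\right) 94 - 78880} = \frac{1}{\left(-28 - \frac{135}{- \frac{1}{146}}\right) 94 - 78880} = \frac{1}{\left(-28 - -19710\right) 94 - 78880} = \frac{1}{\left(-28 + 19710\right) 94 - 78880} = \frac{1}{19682 \cdot 94 - 78880} = \frac{1}{1850108 - 78880} = \frac{1}{1771228}$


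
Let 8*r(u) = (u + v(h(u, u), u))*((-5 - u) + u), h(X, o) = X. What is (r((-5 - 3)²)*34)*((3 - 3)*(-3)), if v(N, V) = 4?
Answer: 0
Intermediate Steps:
r(u) = -5/2 - 5*u/8 (r(u) = ((u + 4)*((-5 - u) + u))/8 = ((4 + u)*(-5))/8 = (-20 - 5*u)/8 = -5/2 - 5*u/8)
(r((-5 - 3)²)*34)*((3 - 3)*(-3)) = ((-5/2 - 5*(-5 - 3)²/8)*34)*((3 - 3)*(-3)) = ((-5/2 - 5/8*(-8)²)*34)*(0*(-3)) = ((-5/2 - 5/8*64)*34)*0 = ((-5/2 - 40)*34)*0 = -85/2*34*0 = -1445*0 = 0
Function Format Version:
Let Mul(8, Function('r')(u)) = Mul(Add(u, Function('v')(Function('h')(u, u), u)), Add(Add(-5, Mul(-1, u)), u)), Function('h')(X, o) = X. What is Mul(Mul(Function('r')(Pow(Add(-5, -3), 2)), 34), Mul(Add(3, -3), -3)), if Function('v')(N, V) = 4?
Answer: 0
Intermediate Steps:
Function('r')(u) = Add(Rational(-5, 2), Mul(Rational(-5, 8), u)) (Function('r')(u) = Mul(Rational(1, 8), Mul(Add(u, 4), Add(Add(-5, Mul(-1, u)), u))) = Mul(Rational(1, 8), Mul(Add(4, u), -5)) = Mul(Rational(1, 8), Add(-20, Mul(-5, u))) = Add(Rational(-5, 2), Mul(Rational(-5, 8), u)))
Mul(Mul(Function('r')(Pow(Add(-5, -3), 2)), 34), Mul(Add(3, -3), -3)) = Mul(Mul(Add(Rational(-5, 2), Mul(Rational(-5, 8), Pow(Add(-5, -3), 2))), 34), Mul(Add(3, -3), -3)) = Mul(Mul(Add(Rational(-5, 2), Mul(Rational(-5, 8), Pow(-8, 2))), 34), Mul(0, -3)) = Mul(Mul(Add(Rational(-5, 2), Mul(Rational(-5, 8), 64)), 34), 0) = Mul(Mul(Add(Rational(-5, 2), -40), 34), 0) = Mul(Mul(Rational(-85, 2), 34), 0) = Mul(-1445, 0) = 0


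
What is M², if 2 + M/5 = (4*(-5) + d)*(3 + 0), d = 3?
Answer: 70225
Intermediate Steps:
M = -265 (M = -10 + 5*((4*(-5) + 3)*(3 + 0)) = -10 + 5*((-20 + 3)*3) = -10 + 5*(-17*3) = -10 + 5*(-51) = -10 - 255 = -265)
M² = (-265)² = 70225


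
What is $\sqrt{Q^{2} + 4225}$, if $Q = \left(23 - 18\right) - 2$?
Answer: $\sqrt{4234} \approx 65.069$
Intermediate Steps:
$Q = 3$ ($Q = 5 - 2 = 3$)
$\sqrt{Q^{2} + 4225} = \sqrt{3^{2} + 4225} = \sqrt{9 + 4225} = \sqrt{4234}$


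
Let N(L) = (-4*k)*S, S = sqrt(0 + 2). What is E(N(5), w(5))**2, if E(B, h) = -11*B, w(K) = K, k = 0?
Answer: 0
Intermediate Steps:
S = sqrt(2) ≈ 1.4142
N(L) = 0 (N(L) = (-4*0)*sqrt(2) = 0*sqrt(2) = 0)
E(N(5), w(5))**2 = (-11*0)**2 = 0**2 = 0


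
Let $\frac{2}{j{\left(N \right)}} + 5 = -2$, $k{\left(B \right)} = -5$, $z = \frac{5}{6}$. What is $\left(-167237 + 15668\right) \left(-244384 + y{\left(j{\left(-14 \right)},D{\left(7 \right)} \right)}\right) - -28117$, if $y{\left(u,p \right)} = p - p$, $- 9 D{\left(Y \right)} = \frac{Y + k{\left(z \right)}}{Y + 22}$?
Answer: $37041066613$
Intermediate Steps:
$z = \frac{5}{6}$ ($z = 5 \cdot \frac{1}{6} = \frac{5}{6} \approx 0.83333$)
$D{\left(Y \right)} = - \frac{-5 + Y}{9 \left(22 + Y\right)}$ ($D{\left(Y \right)} = - \frac{\left(Y - 5\right) \frac{1}{Y + 22}}{9} = - \frac{\left(-5 + Y\right) \frac{1}{22 + Y}}{9} = - \frac{\frac{1}{22 + Y} \left(-5 + Y\right)}{9} = - \frac{-5 + Y}{9 \left(22 + Y\right)}$)
$j{\left(N \right)} = - \frac{2}{7}$ ($j{\left(N \right)} = \frac{2}{-5 - 2} = \frac{2}{-7} = 2 \left(- \frac{1}{7}\right) = - \frac{2}{7}$)
$y{\left(u,p \right)} = 0$
$\left(-167237 + 15668\right) \left(-244384 + y{\left(j{\left(-14 \right)},D{\left(7 \right)} \right)}\right) - -28117 = \left(-167237 + 15668\right) \left(-244384 + 0\right) - -28117 = \left(-151569\right) \left(-244384\right) + 28117 = 37041038496 + 28117 = 37041066613$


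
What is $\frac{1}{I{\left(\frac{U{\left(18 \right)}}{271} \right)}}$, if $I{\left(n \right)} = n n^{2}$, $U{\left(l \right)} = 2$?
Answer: $\frac{19902511}{8} \approx 2.4878 \cdot 10^{6}$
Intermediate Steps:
$I{\left(n \right)} = n^{3}$
$\frac{1}{I{\left(\frac{U{\left(18 \right)}}{271} \right)}} = \frac{1}{\left(\frac{2}{271}\right)^{3}} = \frac{1}{\frac{8}{19902511}} = \frac{19902511}{8}$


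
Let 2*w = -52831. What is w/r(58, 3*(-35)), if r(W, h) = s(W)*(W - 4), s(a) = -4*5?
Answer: 52831/2160 ≈ 24.459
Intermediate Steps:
w = -52831/2 (w = (½)*(-52831) = -52831/2 ≈ -26416.)
s(a) = -20
r(W, h) = 80 - 20*W (r(W, h) = -20*(W - 4) = -20*(-4 + W) = 80 - 20*W)
w/r(58, 3*(-35)) = -52831/(2*(80 - 20*58)) = -52831/(2*(80 - 1160)) = -52831/2/(-1080) = -52831/2*(-1/1080) = 52831/2160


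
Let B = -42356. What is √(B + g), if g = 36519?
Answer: I*√5837 ≈ 76.4*I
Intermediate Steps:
√(B + g) = √(-42356 + 36519) = √(-5837) = I*√5837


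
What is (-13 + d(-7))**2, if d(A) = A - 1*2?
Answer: 484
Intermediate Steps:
d(A) = -2 + A (d(A) = A - 2 = -2 + A)
(-13 + d(-7))**2 = (-13 + (-2 - 7))**2 = (-13 - 9)**2 = (-22)**2 = 484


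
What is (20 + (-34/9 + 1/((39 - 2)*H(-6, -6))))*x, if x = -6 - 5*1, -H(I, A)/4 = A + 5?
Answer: -237787/1332 ≈ -178.52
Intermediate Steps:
H(I, A) = -20 - 4*A (H(I, A) = -4*(A + 5) = -4*(5 + A) = -20 - 4*A)
x = -11 (x = -6 - 5 = -11)
(20 + (-34/9 + 1/((39 - 2)*H(-6, -6))))*x = (20 + (-34/9 + 1/((39 - 2)*(-20 - 4*(-6)))))*(-11) = (20 + (-34*1/9 + 1/(37*(-20 + 24))))*(-11) = (20 + (-34/9 + (1/37)/4))*(-11) = (20 + (-34/9 + (1/37)*(1/4)))*(-11) = (20 + (-34/9 + 1/148))*(-11) = (20 - 5023/1332)*(-11) = (21617/1332)*(-11) = -237787/1332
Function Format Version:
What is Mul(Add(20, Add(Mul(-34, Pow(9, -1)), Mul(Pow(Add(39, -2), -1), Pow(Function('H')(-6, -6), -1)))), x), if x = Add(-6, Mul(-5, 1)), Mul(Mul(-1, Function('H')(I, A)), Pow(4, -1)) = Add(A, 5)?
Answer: Rational(-237787, 1332) ≈ -178.52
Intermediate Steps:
Function('H')(I, A) = Add(-20, Mul(-4, A)) (Function('H')(I, A) = Mul(-4, Add(A, 5)) = Mul(-4, Add(5, A)) = Add(-20, Mul(-4, A)))
x = -11 (x = Add(-6, -5) = -11)
Mul(Add(20, Add(Mul(-34, Pow(9, -1)), Mul(Pow(Add(39, -2), -1), Pow(Function('H')(-6, -6), -1)))), x) = Mul(Add(20, Add(Mul(-34, Pow(9, -1)), Mul(Pow(Add(39, -2), -1), Pow(Add(-20, Mul(-4, -6)), -1)))), -11) = Mul(Add(20, Add(Mul(-34, Rational(1, 9)), Mul(Pow(37, -1), Pow(Add(-20, 24), -1)))), -11) = Mul(Add(20, Add(Rational(-34, 9), Mul(Rational(1, 37), Pow(4, -1)))), -11) = Mul(Add(20, Add(Rational(-34, 9), Mul(Rational(1, 37), Rational(1, 4)))), -11) = Mul(Add(20, Add(Rational(-34, 9), Rational(1, 148))), -11) = Mul(Add(20, Rational(-5023, 1332)), -11) = Mul(Rational(21617, 1332), -11) = Rational(-237787, 1332)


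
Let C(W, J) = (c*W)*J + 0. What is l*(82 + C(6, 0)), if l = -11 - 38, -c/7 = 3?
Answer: -4018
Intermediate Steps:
c = -21 (c = -7*3 = -21)
C(W, J) = -21*J*W (C(W, J) = (-21*W)*J + 0 = -21*J*W + 0 = -21*J*W)
l = -49
l*(82 + C(6, 0)) = -49*(82 - 21*0*6) = -49*(82 + 0) = -49*82 = -4018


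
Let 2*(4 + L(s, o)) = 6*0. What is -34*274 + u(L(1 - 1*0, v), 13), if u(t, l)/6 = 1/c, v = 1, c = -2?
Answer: -9319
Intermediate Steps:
L(s, o) = -4 (L(s, o) = -4 + (6*0)/2 = -4 + (1/2)*0 = -4 + 0 = -4)
u(t, l) = -3 (u(t, l) = 6/(-2) = 6*(-1/2) = -3)
-34*274 + u(L(1 - 1*0, v), 13) = -34*274 - 3 = -9316 - 3 = -9319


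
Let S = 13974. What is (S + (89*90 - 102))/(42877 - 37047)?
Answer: 10941/2915 ≈ 3.7533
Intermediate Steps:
(S + (89*90 - 102))/(42877 - 37047) = (13974 + (89*90 - 102))/(42877 - 37047) = (13974 + (8010 - 102))/5830 = (13974 + 7908)*(1/5830) = 21882*(1/5830) = 10941/2915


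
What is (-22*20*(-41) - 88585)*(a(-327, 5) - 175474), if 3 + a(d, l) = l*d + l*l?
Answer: 12492602415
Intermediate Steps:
a(d, l) = -3 + l² + d*l (a(d, l) = -3 + (l*d + l*l) = -3 + (d*l + l²) = -3 + (l² + d*l) = -3 + l² + d*l)
(-22*20*(-41) - 88585)*(a(-327, 5) - 175474) = (-22*20*(-41) - 88585)*((-3 + 5² - 327*5) - 175474) = (-440*(-41) - 88585)*((-3 + 25 - 1635) - 175474) = (18040 - 88585)*(-1613 - 175474) = -70545*(-177087) = 12492602415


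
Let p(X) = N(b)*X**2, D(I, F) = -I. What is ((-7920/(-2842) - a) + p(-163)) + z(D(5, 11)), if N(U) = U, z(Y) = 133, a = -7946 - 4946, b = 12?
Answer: 471567073/1421 ≈ 3.3186e+5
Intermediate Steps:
a = -12892
p(X) = 12*X**2
((-7920/(-2842) - a) + p(-163)) + z(D(5, 11)) = ((-7920/(-2842) - 1*(-12892)) + 12*(-163)**2) + 133 = ((-7920*(-1/2842) + 12892) + 12*26569) + 133 = ((3960/1421 + 12892) + 318828) + 133 = (18323492/1421 + 318828) + 133 = 471378080/1421 + 133 = 471567073/1421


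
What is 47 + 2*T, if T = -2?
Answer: 43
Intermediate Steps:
47 + 2*T = 47 + 2*(-2) = 47 - 4 = 43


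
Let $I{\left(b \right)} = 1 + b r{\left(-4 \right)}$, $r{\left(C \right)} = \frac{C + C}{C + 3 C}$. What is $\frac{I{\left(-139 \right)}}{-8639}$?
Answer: $\frac{137}{17278} \approx 0.0079292$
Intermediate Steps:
$r{\left(C \right)} = \frac{1}{2}$ ($r{\left(C \right)} = \frac{2 C}{4 C} = 2 C \frac{1}{4 C} = \frac{1}{2}$)
$I{\left(b \right)} = 1 + \frac{b}{2}$ ($I{\left(b \right)} = 1 + b \frac{1}{2} = 1 + \frac{b}{2}$)
$\frac{I{\left(-139 \right)}}{-8639} = \frac{1 + \frac{1}{2} \left(-139\right)}{-8639} = \left(1 - \frac{139}{2}\right) \left(- \frac{1}{8639}\right) = \left(- \frac{137}{2}\right) \left(- \frac{1}{8639}\right) = \frac{137}{17278}$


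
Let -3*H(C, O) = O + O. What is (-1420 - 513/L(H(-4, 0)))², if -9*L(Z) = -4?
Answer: 106028209/16 ≈ 6.6268e+6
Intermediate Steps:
H(C, O) = -2*O/3 (H(C, O) = -(O + O)/3 = -2*O/3)
L(Z) = 4/9 (L(Z) = -⅑*(-4) = 4/9)
(-1420 - 513/L(H(-4, 0)))² = (-1420 - 513/4/9)² = (-1420 - 513*9/4)² = (-1420 - 4617/4)² = (-10297/4)² = 106028209/16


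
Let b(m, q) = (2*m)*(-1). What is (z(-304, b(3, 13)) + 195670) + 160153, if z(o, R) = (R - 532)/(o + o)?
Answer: 108170461/304 ≈ 3.5582e+5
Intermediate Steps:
b(m, q) = -2*m
z(o, R) = (-532 + R)/(2*o) (z(o, R) = (-532 + R)/((2*o)) = (-532 + R)*(1/(2*o)) = (-532 + R)/(2*o))
(z(-304, b(3, 13)) + 195670) + 160153 = ((1/2)*(-532 - 2*3)/(-304) + 195670) + 160153 = ((1/2)*(-1/304)*(-532 - 6) + 195670) + 160153 = ((1/2)*(-1/304)*(-538) + 195670) + 160153 = (269/304 + 195670) + 160153 = 59483949/304 + 160153 = 108170461/304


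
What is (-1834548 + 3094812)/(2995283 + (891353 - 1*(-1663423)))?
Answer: 1260264/5550059 ≈ 0.22707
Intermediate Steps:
(-1834548 + 3094812)/(2995283 + (891353 - 1*(-1663423))) = 1260264/(2995283 + (891353 + 1663423)) = 1260264/(2995283 + 2554776) = 1260264/5550059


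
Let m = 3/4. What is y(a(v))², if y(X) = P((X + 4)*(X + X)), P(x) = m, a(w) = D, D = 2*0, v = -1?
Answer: 9/16 ≈ 0.56250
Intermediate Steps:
D = 0
a(w) = 0
m = ¾ (m = 3*(¼) = ¾ ≈ 0.75000)
P(x) = ¾
y(X) = ¾
y(a(v))² = (¾)² = 9/16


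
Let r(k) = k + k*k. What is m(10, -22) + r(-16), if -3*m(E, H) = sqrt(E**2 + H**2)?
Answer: 240 - 2*sqrt(146)/3 ≈ 231.94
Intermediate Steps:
r(k) = k + k**2
m(E, H) = -sqrt(E**2 + H**2)/3
m(10, -22) + r(-16) = -sqrt(10**2 + (-22)**2)/3 - 16*(1 - 16) = -sqrt(100 + 484)/3 - 16*(-15) = -2*sqrt(146)/3 + 240 = 240 - 2*sqrt(146)/3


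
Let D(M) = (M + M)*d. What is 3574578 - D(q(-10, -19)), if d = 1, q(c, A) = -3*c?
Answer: 3574518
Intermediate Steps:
D(M) = 2*M (D(M) = (M + M)*1 = (2*M)*1 = 2*M)
3574578 - D(q(-10, -19)) = 3574578 - 2*(-3*(-10)) = 3574578 - 2*30 = 3574578 - 1*60 = 3574578 - 60 = 3574518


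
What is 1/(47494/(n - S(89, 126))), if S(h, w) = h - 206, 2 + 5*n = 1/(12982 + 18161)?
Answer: 1815637/739552821 ≈ 0.0024550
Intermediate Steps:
n = -12457/31143 (n = -2/5 + 1/(5*(12982 + 18161)) = -2/5 + (1/5)/31143 = -2/5 + (1/5)*(1/31143) = -2/5 + 1/155715 = -12457/31143 ≈ -0.39999)
S(h, w) = -206 + h
1/(47494/(n - S(89, 126))) = 1/(47494/(-12457/31143 - (-206 + 89))) = 1/(47494/(-12457/31143 - 1*(-117))) = 1/(47494/(-12457/31143 + 117)) = 1/(47494/(3631274/31143)) = 1/(47494*(31143/3631274)) = 1/(739552821/1815637) = 1815637/739552821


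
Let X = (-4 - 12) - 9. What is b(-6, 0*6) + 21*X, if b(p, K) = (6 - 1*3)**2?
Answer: -516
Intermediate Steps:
b(p, K) = 9 (b(p, K) = (6 - 3)**2 = 3**2 = 9)
X = -25 (X = -16 - 9 = -25)
b(-6, 0*6) + 21*X = 9 + 21*(-25) = 9 - 525 = -516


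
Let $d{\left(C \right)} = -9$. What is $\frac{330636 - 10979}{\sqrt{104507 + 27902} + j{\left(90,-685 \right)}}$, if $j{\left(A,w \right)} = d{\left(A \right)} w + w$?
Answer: $\frac{1751720360}{29897991} - \frac{319657 \sqrt{132409}}{29897991} \approx 54.699$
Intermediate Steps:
$j{\left(A,w \right)} = - 8 w$ ($j{\left(A,w \right)} = - 9 w + w = - 8 w$)
$\frac{330636 - 10979}{\sqrt{104507 + 27902} + j{\left(90,-685 \right)}} = \frac{330636 - 10979}{\sqrt{104507 + 27902} - -5480} = \frac{319657}{\sqrt{132409} + 5480} = \frac{319657}{5480 + \sqrt{132409}}$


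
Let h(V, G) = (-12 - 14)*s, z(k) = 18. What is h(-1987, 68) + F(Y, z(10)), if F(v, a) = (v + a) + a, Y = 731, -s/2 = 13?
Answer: 1443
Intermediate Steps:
s = -26 (s = -2*13 = -26)
h(V, G) = 676 (h(V, G) = (-12 - 14)*(-26) = -26*(-26) = 676)
F(v, a) = v + 2*a (F(v, a) = (a + v) + a = v + 2*a)
h(-1987, 68) + F(Y, z(10)) = 676 + (731 + 2*18) = 676 + (731 + 36) = 676 + 767 = 1443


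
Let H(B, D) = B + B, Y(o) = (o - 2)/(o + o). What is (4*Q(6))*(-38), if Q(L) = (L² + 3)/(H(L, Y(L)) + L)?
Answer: -988/3 ≈ -329.33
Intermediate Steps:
Y(o) = (-2 + o)/(2*o) (Y(o) = (-2 + o)/((2*o)) = (-2 + o)*(1/(2*o)) = (-2 + o)/(2*o))
H(B, D) = 2*B
Q(L) = (3 + L²)/(3*L) (Q(L) = (L² + 3)/(2*L + L) = (3 + L²)/((3*L)) = (3 + L²)*(1/(3*L)) = (3 + L²)/(3*L))
(4*Q(6))*(-38) = (4*(1/6 + (⅓)*6))*(-38) = (4*(⅙ + 2))*(-38) = (4*(13/6))*(-38) = (26/3)*(-38) = -988/3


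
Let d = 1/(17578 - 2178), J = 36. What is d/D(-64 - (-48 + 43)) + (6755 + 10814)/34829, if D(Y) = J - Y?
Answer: 25703481829/50954827000 ≈ 0.50444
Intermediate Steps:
d = 1/15400 ≈ 6.4935e-5
D(Y) = 36 - Y
d/D(-64 - (-48 + 43)) + (6755 + 10814)/34829 = 1/(15400*(36 - (-64 - (-48 + 43)))) + (6755 + 10814)/34829 = 1/(15400*(36 - (-64 - 1*(-5)))) + 17569*(1/34829) = 1/(15400*(36 - (-64 + 5))) + 17569/34829 = 1/(15400*(36 - 1*(-59))) + 17569/34829 = 1/(15400*(36 + 59)) + 17569/34829 = (1/15400)/95 + 17569/34829 = (1/15400)*(1/95) + 17569/34829 = 1/1463000 + 17569/34829 = 25703481829/50954827000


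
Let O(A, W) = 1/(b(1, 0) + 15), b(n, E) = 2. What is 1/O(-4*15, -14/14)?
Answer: 17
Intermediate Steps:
O(A, W) = 1/17 (O(A, W) = 1/(2 + 15) = 1/17)
1/O(-4*15, -14/14) = 1/(1/17) = 17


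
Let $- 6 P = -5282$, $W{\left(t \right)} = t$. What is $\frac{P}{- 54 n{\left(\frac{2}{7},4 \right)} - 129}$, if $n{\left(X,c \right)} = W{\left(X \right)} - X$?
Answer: $- \frac{2641}{387} \approx -6.8243$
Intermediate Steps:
$n{\left(X,c \right)} = 0$ ($n{\left(X,c \right)} = X - X = 0$)
$P = \frac{2641}{3}$ ($P = \left(- \frac{1}{6}\right) \left(-5282\right) = \frac{2641}{3} \approx 880.33$)
$\frac{P}{- 54 n{\left(\frac{2}{7},4 \right)} - 129} = \frac{2641}{3 \left(\left(-54\right) 0 - 129\right)} = \frac{2641}{3 \left(0 - 129\right)} = \frac{2641}{3 \left(-129\right)} = \frac{2641}{3} \left(- \frac{1}{129}\right) = - \frac{2641}{387}$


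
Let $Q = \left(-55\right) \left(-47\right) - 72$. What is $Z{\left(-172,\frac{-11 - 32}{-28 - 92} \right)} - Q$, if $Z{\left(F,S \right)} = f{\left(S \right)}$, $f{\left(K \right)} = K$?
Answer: $- \frac{301517}{120} \approx -2512.6$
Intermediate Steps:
$Z{\left(F,S \right)} = S$
$Q = 2513$ ($Q = 2585 - 72 = 2513$)
$Z{\left(-172,\frac{-11 - 32}{-28 - 92} \right)} - Q = \frac{-11 - 32}{-28 - 92} - 2513 = - \frac{43}{-120} - 2513 = \left(-43\right) \left(- \frac{1}{120}\right) - 2513 = \frac{43}{120} - 2513 = - \frac{301517}{120}$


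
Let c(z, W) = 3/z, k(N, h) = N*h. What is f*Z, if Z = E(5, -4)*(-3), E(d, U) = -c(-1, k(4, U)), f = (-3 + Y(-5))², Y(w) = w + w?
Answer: -1521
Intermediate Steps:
Y(w) = 2*w
f = 169 (f = (-3 + 2*(-5))² = (-3 - 10)² = (-13)² = 169)
E(d, U) = 3 (E(d, U) = -3/(-1) = -3*(-1) = -1*(-3) = 3)
Z = -9 (Z = 3*(-3) = -9)
f*Z = 169*(-9) = -1521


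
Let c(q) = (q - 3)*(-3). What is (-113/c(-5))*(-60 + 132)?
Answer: -339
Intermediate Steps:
c(q) = 9 - 3*q (c(q) = (-3 + q)*(-3) = 9 - 3*q)
(-113/c(-5))*(-60 + 132) = (-113/(9 - 3*(-5)))*(-60 + 132) = -113/(9 + 15)*72 = -113/24*72 = -339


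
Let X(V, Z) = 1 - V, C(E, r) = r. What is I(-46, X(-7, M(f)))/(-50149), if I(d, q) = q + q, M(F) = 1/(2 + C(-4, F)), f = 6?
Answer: -16/50149 ≈ -0.00031905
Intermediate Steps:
M(F) = 1/(2 + F)
I(d, q) = 2*q
I(-46, X(-7, M(f)))/(-50149) = (2*(1 - 1*(-7)))/(-50149) = (2*(1 + 7))*(-1/50149) = (2*8)*(-1/50149) = 16*(-1/50149) = -16/50149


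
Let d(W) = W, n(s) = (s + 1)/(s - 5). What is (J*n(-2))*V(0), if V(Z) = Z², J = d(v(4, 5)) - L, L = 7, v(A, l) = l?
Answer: 0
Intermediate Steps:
n(s) = (1 + s)/(-5 + s)
J = -2 (J = 5 - 1*7 = 5 - 7 = -2)
(J*n(-2))*V(0) = -2*(1 - 2)/(-5 - 2)*0² = -2*(-1)/(-7)*0 = -(-2)*(-1)/7*0 = -2*⅐*0 = -2/7*0 = 0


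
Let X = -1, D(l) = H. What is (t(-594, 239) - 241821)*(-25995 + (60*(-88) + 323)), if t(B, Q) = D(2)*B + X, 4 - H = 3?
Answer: 7503260032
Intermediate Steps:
H = 1 (H = 4 - 1*3 = 4 - 3 = 1)
D(l) = 1
t(B, Q) = -1 + B (t(B, Q) = 1*B - 1 = B - 1 = -1 + B)
(t(-594, 239) - 241821)*(-25995 + (60*(-88) + 323)) = ((-1 - 594) - 241821)*(-25995 + (60*(-88) + 323)) = (-595 - 241821)*(-25995 + (-5280 + 323)) = -242416*(-25995 - 4957) = -242416*(-30952) = 7503260032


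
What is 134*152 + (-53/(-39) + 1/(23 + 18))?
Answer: 32570644/1599 ≈ 20369.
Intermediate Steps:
134*152 + (-53/(-39) + 1/(23 + 18)) = 20368 + (-53*(-1/39) + 1/41) = 20368 + (53/39 + 1/41) = 20368 + 2212/1599 = 32570644/1599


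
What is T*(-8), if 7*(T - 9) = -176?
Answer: 904/7 ≈ 129.14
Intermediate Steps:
T = -113/7 (T = 9 + (⅐)*(-176) = 9 - 176/7 = -113/7 ≈ -16.143)
T*(-8) = -113/7*(-8) = 904/7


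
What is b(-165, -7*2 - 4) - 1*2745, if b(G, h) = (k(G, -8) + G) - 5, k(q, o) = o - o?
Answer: -2915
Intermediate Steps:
k(q, o) = 0
b(G, h) = -5 + G (b(G, h) = (0 + G) - 5 = G - 5 = -5 + G)
b(-165, -7*2 - 4) - 1*2745 = (-5 - 165) - 1*2745 = -170 - 2745 = -2915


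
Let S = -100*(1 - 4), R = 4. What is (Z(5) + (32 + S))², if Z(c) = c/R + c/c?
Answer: 1787569/16 ≈ 1.1172e+5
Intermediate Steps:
Z(c) = 1 + c/4 (Z(c) = c/4 + c/c = c*(¼) + 1 = c/4 + 1 = 1 + c/4)
S = 300 (S = -100*(-3) = -25*(-12) = 300)
(Z(5) + (32 + S))² = ((1 + (¼)*5) + (32 + 300))² = ((1 + 5/4) + 332)² = (9/4 + 332)² = (1337/4)² = 1787569/16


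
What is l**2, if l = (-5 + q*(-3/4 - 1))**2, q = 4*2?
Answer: 130321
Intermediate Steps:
q = 8
l = 361 (l = (-5 + 8*(-3/4 - 1))**2 = (-5 + 8*(-7/4))**2 = (-5 - 14)**2 = (-19)**2 = 361)
l**2 = 361**2 = 130321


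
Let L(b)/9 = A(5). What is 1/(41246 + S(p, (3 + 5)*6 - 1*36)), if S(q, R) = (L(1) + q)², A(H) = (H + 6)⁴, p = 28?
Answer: 1/17370490455 ≈ 5.7569e-11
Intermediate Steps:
A(H) = (6 + H)⁴
L(b) = 131769 (L(b) = 9*(6 + 5)⁴ = 9*11⁴ = 9*14641 = 131769)
S(q, R) = (131769 + q)²
1/(41246 + S(p, (3 + 5)*6 - 1*36)) = 1/(41246 + (131769 + 28)²) = 1/(41246 + 131797²) = 1/(41246 + 17370449209) = 1/17370490455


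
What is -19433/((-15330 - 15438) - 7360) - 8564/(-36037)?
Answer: 1026835213/1374018736 ≈ 0.74732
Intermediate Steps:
-19433/((-15330 - 15438) - 7360) - 8564/(-36037) = -19433/(-30768 - 7360) - 8564*(-1/36037) = -19433/(-38128) + 8564/36037 = -19433*(-1/38128) + 8564/36037 = 19433/38128 + 8564/36037 = 1026835213/1374018736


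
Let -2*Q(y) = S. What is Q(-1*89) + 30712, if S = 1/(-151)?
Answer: 9275025/302 ≈ 30712.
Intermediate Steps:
S = -1/151 ≈ -0.0066225
Q(y) = 1/302 (Q(y) = -½*(-1/151) = 1/302)
Q(-1*89) + 30712 = 1/302 + 30712 = 9275025/302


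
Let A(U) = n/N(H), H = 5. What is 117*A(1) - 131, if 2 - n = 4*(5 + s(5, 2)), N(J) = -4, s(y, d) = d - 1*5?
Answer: 89/2 ≈ 44.500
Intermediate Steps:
s(y, d) = -5 + d (s(y, d) = d - 5 = -5 + d)
n = -6 (n = 2 - 4*(5 + (-5 + 2)) = 2 - 4*(5 - 3) = 2 - 4*2 = 2 - 1*8 = 2 - 8 = -6)
A(U) = 3/2 (A(U) = -6/(-4) = -6*(-¼) = 3/2)
117*A(1) - 131 = 117*(3/2) - 131 = 351/2 - 131 = 89/2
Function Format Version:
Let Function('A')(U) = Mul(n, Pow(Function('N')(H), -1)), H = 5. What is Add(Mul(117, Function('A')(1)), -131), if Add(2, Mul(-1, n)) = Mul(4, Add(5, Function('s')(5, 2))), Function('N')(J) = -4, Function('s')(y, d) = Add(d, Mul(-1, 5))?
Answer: Rational(89, 2) ≈ 44.500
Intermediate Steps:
Function('s')(y, d) = Add(-5, d) (Function('s')(y, d) = Add(d, -5) = Add(-5, d))
n = -6 (n = Add(2, Mul(-1, Mul(4, Add(5, Add(-5, 2))))) = Add(2, Mul(-1, Mul(4, Add(5, -3)))) = Add(2, Mul(-1, Mul(4, 2))) = Add(2, Mul(-1, 8)) = Add(2, -8) = -6)
Function('A')(U) = Rational(3, 2) (Function('A')(U) = Mul(-6, Pow(-4, -1)) = Mul(-6, Rational(-1, 4)) = Rational(3, 2))
Add(Mul(117, Function('A')(1)), -131) = Add(Mul(117, Rational(3, 2)), -131) = Add(Rational(351, 2), -131) = Rational(89, 2)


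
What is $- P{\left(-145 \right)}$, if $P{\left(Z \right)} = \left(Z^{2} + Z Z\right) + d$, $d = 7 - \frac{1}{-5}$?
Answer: $- \frac{210286}{5} \approx -42057.0$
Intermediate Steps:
$d = \frac{36}{5}$ ($d = 7 - - \frac{1}{5} = 7 + \frac{1}{5} = \frac{36}{5} \approx 7.2$)
$P{\left(Z \right)} = \frac{36}{5} + 2 Z^{2}$ ($P{\left(Z \right)} = \left(Z^{2} + Z Z\right) + \frac{36}{5} = \left(Z^{2} + Z^{2}\right) + \frac{36}{5} = 2 Z^{2} + \frac{36}{5} = \frac{36}{5} + 2 Z^{2}$)
$- P{\left(-145 \right)} = - (\frac{36}{5} + 2 \left(-145\right)^{2}) = - (\frac{36}{5} + 2 \cdot 21025) = - (\frac{36}{5} + 42050) = \left(-1\right) \frac{210286}{5} = - \frac{210286}{5}$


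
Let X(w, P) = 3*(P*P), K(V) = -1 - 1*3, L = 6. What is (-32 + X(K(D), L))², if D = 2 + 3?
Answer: 5776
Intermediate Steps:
D = 5
K(V) = -4 (K(V) = -1 - 3 = -4)
X(w, P) = 3*P²
(-32 + X(K(D), L))² = (-32 + 3*6²)² = (-32 + 3*36)² = (-32 + 108)² = 76² = 5776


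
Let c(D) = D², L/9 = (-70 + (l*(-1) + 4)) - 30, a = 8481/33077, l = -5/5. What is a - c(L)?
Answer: -2198191404/3007 ≈ -7.3103e+5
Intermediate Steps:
l = -1 (l = -5*⅕ = -1)
a = 771/3007 (a = 8481*(1/33077) = 771/3007 ≈ 0.25640)
L = -855 (L = 9*((-70 + (-1*(-1) + 4)) - 30) = 9*((-70 + (1 + 4)) - 30) = 9*((-70 + 5) - 30) = 9*(-65 - 30) = 9*(-95) = -855)
a - c(L) = 771/3007 - 1*(-855)² = 771/3007 - 1*731025 = 771/3007 - 731025 = -2198191404/3007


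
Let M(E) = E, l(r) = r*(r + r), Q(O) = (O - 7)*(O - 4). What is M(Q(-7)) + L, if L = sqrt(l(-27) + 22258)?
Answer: 308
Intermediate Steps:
Q(O) = (-7 + O)*(-4 + O)
l(r) = 2*r**2 (l(r) = r*(2*r) = 2*r**2)
L = 154 (L = sqrt(2*(-27)**2 + 22258) = sqrt(2*729 + 22258) = sqrt(1458 + 22258) = sqrt(23716) = 154)
M(Q(-7)) + L = (28 + (-7)**2 - 11*(-7)) + 154 = (28 + 49 + 77) + 154 = 154 + 154 = 308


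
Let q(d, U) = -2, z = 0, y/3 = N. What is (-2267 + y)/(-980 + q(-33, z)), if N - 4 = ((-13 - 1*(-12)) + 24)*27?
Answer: 196/491 ≈ 0.39919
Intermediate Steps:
N = 625 (N = 4 + ((-13 - 1*(-12)) + 24)*27 = 4 + ((-13 + 12) + 24)*27 = 4 + (-1 + 24)*27 = 4 + 23*27 = 4 + 621 = 625)
y = 1875 (y = 3*625 = 1875)
(-2267 + y)/(-980 + q(-33, z)) = (-2267 + 1875)/(-980 - 2) = -392/(-982) = -392*(-1/982) = 196/491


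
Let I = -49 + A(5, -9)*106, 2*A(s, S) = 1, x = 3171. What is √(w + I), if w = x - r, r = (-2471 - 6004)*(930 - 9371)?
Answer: 10*I*√715343 ≈ 8457.8*I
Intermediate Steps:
r = 71537475 (r = -8475*(-8441) = 71537475)
w = -71534304 (w = 3171 - 1*71537475 = 3171 - 71537475 = -71534304)
A(s, S) = ½ (A(s, S) = (½)*1 = ½)
I = 4 (I = -49 + (½)*106 = -49 + 53 = 4)
√(w + I) = √(-71534304 + 4) = √(-71534300) = 10*I*√715343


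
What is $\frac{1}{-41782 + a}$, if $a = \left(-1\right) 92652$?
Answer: $- \frac{1}{134434} \approx -7.4386 \cdot 10^{-6}$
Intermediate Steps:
$a = -92652$
$\frac{1}{-41782 + a} = \frac{1}{-41782 - 92652} = \frac{1}{-134434} = - \frac{1}{134434}$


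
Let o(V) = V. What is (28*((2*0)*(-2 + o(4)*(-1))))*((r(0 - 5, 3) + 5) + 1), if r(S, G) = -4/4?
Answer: 0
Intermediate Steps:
r(S, G) = -1 (r(S, G) = -4*¼ = -1)
(28*((2*0)*(-2 + o(4)*(-1))))*((r(0 - 5, 3) + 5) + 1) = (28*((2*0)*(-2 + 4*(-1))))*((-1 + 5) + 1) = (28*(0*(-2 - 4)))*(4 + 1) = (28*(0*(-6)))*5 = (28*0)*5 = 0*5 = 0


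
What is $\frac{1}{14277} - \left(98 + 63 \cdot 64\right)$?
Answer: $- \frac{58964009}{14277} \approx -4130.0$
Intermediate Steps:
$\frac{1}{14277} - \left(98 + 63 \cdot 64\right) = \frac{1}{14277} - \left(98 + 4032\right) = \frac{1}{14277} - 4130 = - \frac{58964009}{14277}$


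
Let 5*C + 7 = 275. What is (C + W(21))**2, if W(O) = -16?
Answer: 35344/25 ≈ 1413.8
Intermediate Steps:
C = 268/5 (C = -7/5 + (1/5)*275 = -7/5 + 55 = 268/5 ≈ 53.600)
(C + W(21))**2 = (268/5 - 16)**2 = (188/5)**2 = 35344/25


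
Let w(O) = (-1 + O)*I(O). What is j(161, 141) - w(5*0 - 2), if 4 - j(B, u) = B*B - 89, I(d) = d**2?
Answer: -25816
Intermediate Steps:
j(B, u) = 93 - B**2 (j(B, u) = 4 - (B*B - 89) = 4 - (B**2 - 89) = 4 - (-89 + B**2) = 4 + (89 - B**2) = 93 - B**2)
w(O) = O**2*(-1 + O) (w(O) = (-1 + O)*O**2 = O**2*(-1 + O))
j(161, 141) - w(5*0 - 2) = (93 - 1*161**2) - (5*0 - 2)**2*(-1 + (5*0 - 2)) = (93 - 1*25921) - (0 - 2)**2*(-1 + (0 - 2)) = (93 - 25921) - (-2)**2*(-1 - 2) = -25828 - 4*(-3) = -25828 - 1*(-12) = -25828 + 12 = -25816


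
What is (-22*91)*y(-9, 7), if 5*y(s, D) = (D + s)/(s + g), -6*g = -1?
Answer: -24024/265 ≈ -90.657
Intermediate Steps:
g = ⅙ (g = -⅙*(-1) = ⅙ ≈ 0.16667)
y(s, D) = (D + s)/(5*(⅙ + s)) (y(s, D) = ((D + s)/(s + ⅙))/5 = ((D + s)/(⅙ + s))/5 = (D + s)/(5*(⅙ + s)))
(-22*91)*y(-9, 7) = (-22*91)*(6*(7 - 9)/(5*(1 + 6*(-9)))) = -12012*(-2)/(5*(1 - 54)) = -12012*(-2)/(5*(-53)) = -12012*(-1)*(-2)/(5*53) = -2002*12/265 = -24024/265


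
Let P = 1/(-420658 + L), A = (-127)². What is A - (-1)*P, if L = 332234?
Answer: 1426190695/88424 ≈ 16129.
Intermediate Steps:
A = 16129
P = -1/88424 (P = 1/(-420658 + 332234) = 1/(-88424) = -1/88424 ≈ -1.1309e-5)
A - (-1)*P = 16129 - (-1)*(-1)/88424 = 16129 - 1*1/88424 = 16129 - 1/88424 = 1426190695/88424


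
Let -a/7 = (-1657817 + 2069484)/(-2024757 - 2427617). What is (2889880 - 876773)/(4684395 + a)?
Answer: 8963105266018/20856681385399 ≈ 0.42975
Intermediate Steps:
a = 2881669/4452374 (a = -7*(-1657817 + 2069484)/(-2024757 - 2427617) = -2881669/(-4452374) = -2881669*(-1)/4452374 = -7*(-411667/4452374) = 2881669/4452374 ≈ 0.64722)
(2889880 - 876773)/(4684395 + a) = (2889880 - 876773)/(4684395 + 2881669/4452374) = 2013107/(20856681385399/4452374) = 2013107*(4452374/20856681385399) = 8963105266018/20856681385399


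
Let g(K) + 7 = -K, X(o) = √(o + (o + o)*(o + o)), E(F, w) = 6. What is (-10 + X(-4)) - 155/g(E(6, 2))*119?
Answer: 18315/13 + 2*√15 ≈ 1416.6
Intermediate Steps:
X(o) = √(o + 4*o²) (X(o) = √(o + (2*o)*(2*o)) = √(o + 4*o²))
g(K) = -7 - K
(-10 + X(-4)) - 155/g(E(6, 2))*119 = (-10 + √(-4*(1 + 4*(-4)))) - 155/(-7 - 1*6)*119 = (-10 + √(-4*(1 - 16))) - 155/(-7 - 6)*119 = (-10 + √(-4*(-15))) - 155/(-13)*119 = (-10 + √60) - 155*(-1/13)*119 = (-10 + 2*√15) + (155/13)*119 = (-10 + 2*√15) + 18445/13 = 18315/13 + 2*√15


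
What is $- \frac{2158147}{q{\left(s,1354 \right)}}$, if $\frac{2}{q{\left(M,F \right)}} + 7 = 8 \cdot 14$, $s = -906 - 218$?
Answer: $- \frac{226605435}{2} \approx -1.133 \cdot 10^{8}$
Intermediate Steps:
$s = -1124$ ($s = -906 - 218 = -1124$)
$q{\left(M,F \right)} = \frac{2}{105}$ ($q{\left(M,F \right)} = \frac{2}{-7 + 8 \cdot 14} = \frac{2}{-7 + 112} = \frac{2}{105}$)
$- \frac{2158147}{q{\left(s,1354 \right)}} = - \frac{2158147}{\frac{2}{105}} = \left(-2158147\right) \frac{105}{2} = - \frac{226605435}{2}$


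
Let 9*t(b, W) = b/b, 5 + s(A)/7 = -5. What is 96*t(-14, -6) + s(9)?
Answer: -178/3 ≈ -59.333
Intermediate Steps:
s(A) = -70 (s(A) = -35 + 7*(-5) = -35 - 35 = -70)
t(b, W) = ⅑ (t(b, W) = (b/b)/9 = (⅑)*1 = ⅑)
96*t(-14, -6) + s(9) = 96*(⅑) - 70 = 32/3 - 70 = -178/3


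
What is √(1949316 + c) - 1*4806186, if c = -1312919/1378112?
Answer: -4806186 + √57845701214299109/172264 ≈ -4.8048e+6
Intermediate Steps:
c = -1312919/1378112 (c = -1312919*1/1378112 = -1312919/1378112 ≈ -0.95269)
√(1949316 + c) - 1*4806186 = √(1949316 - 1312919/1378112) - 1*4806186 = √(2686374458473/1378112) - 4806186 = √57845701214299109/172264 - 4806186 = -4806186 + √57845701214299109/172264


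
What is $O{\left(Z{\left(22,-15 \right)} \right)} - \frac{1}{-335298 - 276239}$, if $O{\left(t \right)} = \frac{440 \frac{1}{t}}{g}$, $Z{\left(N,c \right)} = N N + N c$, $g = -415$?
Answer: $- \frac{2445567}{355302997} \approx -0.006883$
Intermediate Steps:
$Z{\left(N,c \right)} = N^{2} + N c$
$O{\left(t \right)} = - \frac{88}{83 t}$ ($O{\left(t \right)} = \frac{440 \frac{1}{t}}{-415} = \frac{440}{t} \left(- \frac{1}{415}\right) = - \frac{88}{83 t}$)
$O{\left(Z{\left(22,-15 \right)} \right)} - \frac{1}{-335298 - 276239} = - \frac{88}{83 \cdot 22 \left(22 - 15\right)} - \frac{1}{-335298 - 276239} = - \frac{88}{83 \cdot 22 \cdot 7} - \frac{1}{-611537} = - \frac{88}{83 \cdot 154} - - \frac{1}{611537} = \left(- \frac{88}{83}\right) \frac{1}{154} + \frac{1}{611537} = - \frac{4}{581} + \frac{1}{611537} = - \frac{2445567}{355302997}$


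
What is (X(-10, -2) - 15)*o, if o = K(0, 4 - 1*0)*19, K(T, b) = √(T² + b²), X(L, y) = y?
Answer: -1292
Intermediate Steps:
o = 76 (o = √(0² + (4 - 1*0)²)*19 = √(0 + (4 + 0)²)*19 = √(0 + 4²)*19 = √(0 + 16)*19 = √16*19 = 4*19 = 76)
(X(-10, -2) - 15)*o = (-2 - 15)*76 = -17*76 = -1292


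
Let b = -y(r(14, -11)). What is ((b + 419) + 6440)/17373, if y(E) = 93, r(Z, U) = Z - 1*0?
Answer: 6766/17373 ≈ 0.38945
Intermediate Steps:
r(Z, U) = Z (r(Z, U) = Z + 0 = Z)
b = -93 (b = -1*93 = -93)
((b + 419) + 6440)/17373 = ((-93 + 419) + 6440)/17373 = (326 + 6440)*(1/17373) = 6766*(1/17373) = 6766/17373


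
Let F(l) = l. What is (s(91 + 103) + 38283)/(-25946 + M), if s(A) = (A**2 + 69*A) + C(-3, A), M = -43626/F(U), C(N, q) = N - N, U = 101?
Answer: -9019805/2664172 ≈ -3.3856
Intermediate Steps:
C(N, q) = 0
M = -43626/101 ≈ -431.94
s(A) = A**2 + 69*A (s(A) = (A**2 + 69*A) + 0 = A**2 + 69*A)
(s(91 + 103) + 38283)/(-25946 + M) = ((91 + 103)*(69 + (91 + 103)) + 38283)/(-25946 - 43626/101) = (194*(69 + 194) + 38283)/(-2664172/101) = (194*263 + 38283)*(-101/2664172) = (51022 + 38283)*(-101/2664172) = 89305*(-101/2664172) = -9019805/2664172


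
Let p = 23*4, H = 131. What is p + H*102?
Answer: 13454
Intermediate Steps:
p = 92
p + H*102 = 92 + 131*102 = 92 + 13362 = 13454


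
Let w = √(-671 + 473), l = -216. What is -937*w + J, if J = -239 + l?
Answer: -455 - 2811*I*√22 ≈ -455.0 - 13185.0*I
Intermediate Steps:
J = -455 (J = -239 - 216 = -455)
w = 3*I*√22 (w = √(-198) = 3*I*√22 ≈ 14.071*I)
-937*w + J = -2811*I*√22 - 455 = -455 - 2811*I*√22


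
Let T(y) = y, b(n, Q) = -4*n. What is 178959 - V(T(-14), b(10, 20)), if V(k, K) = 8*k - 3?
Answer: 179074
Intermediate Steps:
V(k, K) = -3 + 8*k
178959 - V(T(-14), b(10, 20)) = 178959 - (-3 + 8*(-14)) = 178959 - (-3 - 112) = 178959 - 1*(-115) = 178959 + 115 = 179074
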